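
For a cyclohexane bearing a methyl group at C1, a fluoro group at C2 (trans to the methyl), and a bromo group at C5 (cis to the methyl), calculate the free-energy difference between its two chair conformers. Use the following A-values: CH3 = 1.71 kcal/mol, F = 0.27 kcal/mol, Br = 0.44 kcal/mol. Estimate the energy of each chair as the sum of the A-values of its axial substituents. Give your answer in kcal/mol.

2.42 kcal/mol

Chair I (methyl axial, fluoro axial, bromo axial): E = 2.42 kcal/mol.
Chair II (methyl equatorial, fluoro equatorial, bromo equatorial): E = 0.00 kcal/mol.
ΔE = 2.42 − 0.00 = 2.42 kcal/mol; chair II is more stable.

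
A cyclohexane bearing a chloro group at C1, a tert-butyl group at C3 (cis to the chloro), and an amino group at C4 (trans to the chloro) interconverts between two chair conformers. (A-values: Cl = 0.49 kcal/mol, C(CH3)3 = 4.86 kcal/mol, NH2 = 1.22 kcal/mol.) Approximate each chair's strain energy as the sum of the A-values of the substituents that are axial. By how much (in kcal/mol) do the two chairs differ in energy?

6.57 kcal/mol

Chair I (chloro axial, tert-butyl axial, amino axial): E = 6.57 kcal/mol.
Chair II (chloro equatorial, tert-butyl equatorial, amino equatorial): E = 0.00 kcal/mol.
ΔE = 6.57 − 0.00 = 6.57 kcal/mol; chair II is more stable.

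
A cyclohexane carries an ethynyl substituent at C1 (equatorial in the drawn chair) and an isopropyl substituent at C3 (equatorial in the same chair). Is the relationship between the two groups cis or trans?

C1 and C3 have the same parity, so their axial bonds point in the same direction.
With same-parity carbons, two substituents on the same face are both axial or both equatorial; opposite faces give one of each.
Here the groups are equatorial/equatorial → same face → cis.

cis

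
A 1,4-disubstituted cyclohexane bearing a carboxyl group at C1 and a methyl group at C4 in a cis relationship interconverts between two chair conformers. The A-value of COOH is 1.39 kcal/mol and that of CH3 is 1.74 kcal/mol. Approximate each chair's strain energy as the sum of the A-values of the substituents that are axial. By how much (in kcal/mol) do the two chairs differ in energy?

0.35 kcal/mol

C1 and C4 have opposite parity, so for the cis isomer the two substituents are one axial and one equatorial in each chair.
Chair I (carboxyl axial, methyl equatorial): E = 1.39 kcal/mol.
Chair II (carboxyl equatorial, methyl axial): E = 1.74 kcal/mol.
ΔE = 1.74 − 1.39 = 0.35 kcal/mol; chair I is more stable.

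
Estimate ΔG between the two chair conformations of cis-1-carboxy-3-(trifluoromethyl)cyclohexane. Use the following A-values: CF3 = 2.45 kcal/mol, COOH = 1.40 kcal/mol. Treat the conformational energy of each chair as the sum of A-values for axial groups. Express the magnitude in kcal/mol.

3.85 kcal/mol

C1 and C3 have the same parity, so for the cis isomer the two substituents are e,e in one chair and a,a in the other.
Chair I (trifluoromethyl axial, carboxyl axial): E = 3.85 kcal/mol.
Chair II (trifluoromethyl equatorial, carboxyl equatorial): E = 0.00 kcal/mol.
ΔE = 3.85 − 0.00 = 3.85 kcal/mol; chair II is more stable.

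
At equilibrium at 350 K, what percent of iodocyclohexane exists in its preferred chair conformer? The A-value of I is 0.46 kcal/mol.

One chair has the iodo group axial (E = 0.46 kcal/mol) and the other has it equatorial (E = 0).
ΔG = 0.46 kcal/mol between the two chairs.
K = exp(ΔG/RT) with R = 1.987×10⁻³ kcal mol⁻¹ K⁻¹ and T = 350 K gives K ≈ 1.94.
Fraction in the lower-energy chair = K/(K+1) = 66.0%.

66.0%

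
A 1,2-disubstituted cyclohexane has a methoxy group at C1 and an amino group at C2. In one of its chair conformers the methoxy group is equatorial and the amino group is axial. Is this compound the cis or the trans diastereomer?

C1 and C2 have opposite parity, so their axial bonds point in opposite directions.
With opposite-parity carbons, two substituents on the same face are one axial and one equatorial; opposite faces give both axial or both equatorial.
Here the groups are equatorial/axial → same face → cis.

cis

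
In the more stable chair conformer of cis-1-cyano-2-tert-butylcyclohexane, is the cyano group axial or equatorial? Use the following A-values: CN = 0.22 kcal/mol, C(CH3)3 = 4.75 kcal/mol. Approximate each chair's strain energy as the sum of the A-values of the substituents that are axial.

C1 and C2 have opposite parity, so for the cis isomer the two substituents are one axial and one equatorial in each chair.
Chair I (cyano axial, tert-butyl equatorial): E = 0.22 kcal/mol.
Chair II (cyano equatorial, tert-butyl axial): E = 4.75 kcal/mol.
Chair I is the more stable (lower-energy) conformer, and in that chair the cyano group is axial.

axial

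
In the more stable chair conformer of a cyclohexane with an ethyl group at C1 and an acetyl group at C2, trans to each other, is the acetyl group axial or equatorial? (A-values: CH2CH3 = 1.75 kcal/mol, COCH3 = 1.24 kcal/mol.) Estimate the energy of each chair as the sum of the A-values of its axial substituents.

equatorial

C1 and C2 have opposite parity, so for the trans isomer the two substituents are e,e in one chair and a,a in the other.
Chair I (ethyl axial, acetyl axial): E = 2.99 kcal/mol.
Chair II (ethyl equatorial, acetyl equatorial): E = 0.00 kcal/mol.
Chair II is the more stable (lower-energy) conformer, and in that chair the acetyl group is equatorial.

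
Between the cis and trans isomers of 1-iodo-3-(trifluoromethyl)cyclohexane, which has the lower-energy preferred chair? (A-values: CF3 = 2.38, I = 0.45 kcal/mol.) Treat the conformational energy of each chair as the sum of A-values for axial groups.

cis

At 1,3 positions (parity same): cis → (e,e or a,a); trans → (a,e or e,a).
Best chair for cis: E = 0.00 kcal/mol; best chair for trans: E = 0.45 kcal/mol.
The cis isomer is lower by 0.45 kcal/mol.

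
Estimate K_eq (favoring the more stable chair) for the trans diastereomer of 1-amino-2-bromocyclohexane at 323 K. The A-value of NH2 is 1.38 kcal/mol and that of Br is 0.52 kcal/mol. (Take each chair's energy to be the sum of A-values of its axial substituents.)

K ≈ 19.3

C1 and C2 have opposite parity, so for the trans isomer the two substituents are e,e in one chair and a,a in the other.
Chair I (amino axial, bromo axial): E = 1.90 kcal/mol; chair II (amino equatorial, bromo equatorial): E = 0.00 kcal/mol.
ΔG = 1.90 kcal/mol between the two chairs.
K = exp(ΔG/RT) with R = 1.987×10⁻³ kcal mol⁻¹ K⁻¹ and T = 323 K gives K ≈ 19.3.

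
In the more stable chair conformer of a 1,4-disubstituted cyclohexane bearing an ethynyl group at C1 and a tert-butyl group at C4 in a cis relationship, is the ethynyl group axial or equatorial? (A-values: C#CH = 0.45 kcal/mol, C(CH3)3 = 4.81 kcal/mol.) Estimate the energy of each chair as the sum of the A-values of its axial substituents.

C1 and C4 have opposite parity, so for the cis isomer the two substituents are one axial and one equatorial in each chair.
Chair I (ethynyl axial, tert-butyl equatorial): E = 0.45 kcal/mol.
Chair II (ethynyl equatorial, tert-butyl axial): E = 4.81 kcal/mol.
Chair I is the more stable (lower-energy) conformer, and in that chair the ethynyl group is axial.

axial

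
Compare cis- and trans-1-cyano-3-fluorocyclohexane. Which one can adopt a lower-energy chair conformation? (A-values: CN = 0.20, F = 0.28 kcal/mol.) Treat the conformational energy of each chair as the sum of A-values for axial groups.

cis

At 1,3 positions (parity same): cis → (e,e or a,a); trans → (a,e or e,a).
Best chair for cis: E = 0.00 kcal/mol; best chair for trans: E = 0.20 kcal/mol.
The cis isomer is lower by 0.20 kcal/mol.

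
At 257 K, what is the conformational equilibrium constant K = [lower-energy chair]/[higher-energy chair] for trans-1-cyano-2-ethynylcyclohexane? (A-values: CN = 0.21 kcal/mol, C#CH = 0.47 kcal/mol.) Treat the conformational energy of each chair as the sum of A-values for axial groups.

C1 and C2 have opposite parity, so for the trans isomer the two substituents are e,e in one chair and a,a in the other.
Chair I (cyano axial, ethynyl axial): E = 0.68 kcal/mol; chair II (cyano equatorial, ethynyl equatorial): E = 0.00 kcal/mol.
ΔG = 0.68 kcal/mol between the two chairs.
K = exp(ΔG/RT) with R = 1.987×10⁻³ kcal mol⁻¹ K⁻¹ and T = 257 K gives K ≈ 3.79.

K ≈ 3.79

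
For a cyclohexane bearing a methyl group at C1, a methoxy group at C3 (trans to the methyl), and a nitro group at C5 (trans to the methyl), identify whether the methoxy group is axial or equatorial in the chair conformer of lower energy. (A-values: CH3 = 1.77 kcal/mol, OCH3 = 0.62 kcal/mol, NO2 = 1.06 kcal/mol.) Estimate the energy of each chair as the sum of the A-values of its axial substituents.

axial

Chair I (methyl axial, methoxy equatorial, nitro equatorial): E = 1.77 kcal/mol.
Chair II (methyl equatorial, methoxy axial, nitro axial): E = 1.68 kcal/mol.
Chair II is the more stable (lower-energy) conformer, and in that chair the methoxy group is axial.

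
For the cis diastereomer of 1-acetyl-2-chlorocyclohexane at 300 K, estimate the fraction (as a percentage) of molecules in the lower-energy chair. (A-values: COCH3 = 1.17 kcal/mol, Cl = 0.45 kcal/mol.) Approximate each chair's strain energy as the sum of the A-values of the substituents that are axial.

C1 and C2 have opposite parity, so for the cis isomer the two substituents are one axial and one equatorial in each chair.
Chair I (acetyl axial, chloro equatorial): E = 1.17 kcal/mol; chair II (acetyl equatorial, chloro axial): E = 0.45 kcal/mol.
ΔG = 0.72 kcal/mol between the two chairs.
K = exp(ΔG/RT) with R = 1.987×10⁻³ kcal mol⁻¹ K⁻¹ and T = 300 K gives K ≈ 3.35.
Fraction in the lower-energy chair = K/(K+1) = 77.0%.

77.0%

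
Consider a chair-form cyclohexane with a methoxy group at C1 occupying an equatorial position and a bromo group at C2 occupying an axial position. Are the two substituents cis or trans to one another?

cis

C1 and C2 have opposite parity, so their axial bonds point in opposite directions.
With opposite-parity carbons, two substituents on the same face are one axial and one equatorial; opposite faces give both axial or both equatorial.
Here the groups are equatorial/axial → same face → cis.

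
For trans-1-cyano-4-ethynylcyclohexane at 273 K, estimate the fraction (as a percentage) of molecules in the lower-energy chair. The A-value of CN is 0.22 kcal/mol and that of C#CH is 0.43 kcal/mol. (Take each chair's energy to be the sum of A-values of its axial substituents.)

C1 and C4 have opposite parity, so for the trans isomer the two substituents are e,e in one chair and a,a in the other.
Chair I (cyano axial, ethynyl axial): E = 0.65 kcal/mol; chair II (cyano equatorial, ethynyl equatorial): E = 0.00 kcal/mol.
ΔG = 0.65 kcal/mol between the two chairs.
K = exp(ΔG/RT) with R = 1.987×10⁻³ kcal mol⁻¹ K⁻¹ and T = 273 K gives K ≈ 3.31.
Fraction in the lower-energy chair = K/(K+1) = 76.8%.

76.8%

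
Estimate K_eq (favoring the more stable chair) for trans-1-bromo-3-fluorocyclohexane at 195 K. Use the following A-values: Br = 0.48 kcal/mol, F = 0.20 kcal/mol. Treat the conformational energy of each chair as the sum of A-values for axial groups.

K ≈ 2.06

C1 and C3 have the same parity, so for the trans isomer the two substituents are one axial and one equatorial in each chair.
Chair I (bromo axial, fluoro equatorial): E = 0.48 kcal/mol; chair II (bromo equatorial, fluoro axial): E = 0.20 kcal/mol.
ΔG = 0.28 kcal/mol between the two chairs.
K = exp(ΔG/RT) with R = 1.987×10⁻³ kcal mol⁻¹ K⁻¹ and T = 195 K gives K ≈ 2.06.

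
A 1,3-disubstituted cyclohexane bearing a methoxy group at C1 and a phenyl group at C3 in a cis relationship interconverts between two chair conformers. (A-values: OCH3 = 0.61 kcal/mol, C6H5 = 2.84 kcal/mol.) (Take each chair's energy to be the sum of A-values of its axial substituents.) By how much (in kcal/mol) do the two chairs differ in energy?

C1 and C3 have the same parity, so for the cis isomer the two substituents are e,e in one chair and a,a in the other.
Chair I (methoxy axial, phenyl axial): E = 3.45 kcal/mol.
Chair II (methoxy equatorial, phenyl equatorial): E = 0.00 kcal/mol.
ΔE = 3.45 − 0.00 = 3.45 kcal/mol; chair II is more stable.

3.45 kcal/mol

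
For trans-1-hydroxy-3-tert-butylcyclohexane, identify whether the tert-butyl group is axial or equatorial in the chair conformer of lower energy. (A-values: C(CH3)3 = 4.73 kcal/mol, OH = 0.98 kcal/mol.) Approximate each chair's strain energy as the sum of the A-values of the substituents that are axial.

C1 and C3 have the same parity, so for the trans isomer the two substituents are one axial and one equatorial in each chair.
Chair I (tert-butyl axial, hydroxyl equatorial): E = 4.73 kcal/mol.
Chair II (tert-butyl equatorial, hydroxyl axial): E = 0.98 kcal/mol.
Chair II is the more stable (lower-energy) conformer, and in that chair the tert-butyl group is equatorial.

equatorial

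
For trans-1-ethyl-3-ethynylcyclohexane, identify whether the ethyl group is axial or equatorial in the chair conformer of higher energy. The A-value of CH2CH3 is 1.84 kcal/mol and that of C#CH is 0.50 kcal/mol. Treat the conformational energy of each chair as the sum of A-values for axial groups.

C1 and C3 have the same parity, so for the trans isomer the two substituents are one axial and one equatorial in each chair.
Chair I (ethyl axial, ethynyl equatorial): E = 1.84 kcal/mol.
Chair II (ethyl equatorial, ethynyl axial): E = 0.50 kcal/mol.
Chair I is the less stable (higher-energy) conformer, and in that chair the ethyl group is axial.

axial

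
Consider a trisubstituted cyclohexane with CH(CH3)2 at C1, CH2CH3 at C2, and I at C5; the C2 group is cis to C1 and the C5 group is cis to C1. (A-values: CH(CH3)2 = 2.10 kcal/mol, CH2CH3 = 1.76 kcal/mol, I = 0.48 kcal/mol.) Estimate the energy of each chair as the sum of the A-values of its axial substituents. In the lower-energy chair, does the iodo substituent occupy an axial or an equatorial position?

equatorial

Chair I (isopropyl axial, ethyl equatorial, iodo axial): E = 2.58 kcal/mol.
Chair II (isopropyl equatorial, ethyl axial, iodo equatorial): E = 1.76 kcal/mol.
Chair II is the more stable (lower-energy) conformer, and in that chair the iodo group is equatorial.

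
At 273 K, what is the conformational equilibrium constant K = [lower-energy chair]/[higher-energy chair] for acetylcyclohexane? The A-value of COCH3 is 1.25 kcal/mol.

K ≈ 10.0

One chair has the acetyl group axial (E = 1.25 kcal/mol) and the other has it equatorial (E = 0).
ΔG = 1.25 kcal/mol between the two chairs.
K = exp(ΔG/RT) with R = 1.987×10⁻³ kcal mol⁻¹ K⁻¹ and T = 273 K gives K ≈ 10.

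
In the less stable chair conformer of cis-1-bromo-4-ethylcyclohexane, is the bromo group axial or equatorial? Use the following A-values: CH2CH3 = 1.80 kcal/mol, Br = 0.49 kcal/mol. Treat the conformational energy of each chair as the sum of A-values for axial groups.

equatorial

C1 and C4 have opposite parity, so for the cis isomer the two substituents are one axial and one equatorial in each chair.
Chair I (ethyl axial, bromo equatorial): E = 1.80 kcal/mol.
Chair II (ethyl equatorial, bromo axial): E = 0.49 kcal/mol.
Chair I is the less stable (higher-energy) conformer, and in that chair the bromo group is equatorial.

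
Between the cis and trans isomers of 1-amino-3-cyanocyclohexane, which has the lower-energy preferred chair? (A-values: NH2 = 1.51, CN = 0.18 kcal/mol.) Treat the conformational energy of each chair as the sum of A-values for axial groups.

cis

At 1,3 positions (parity same): cis → (e,e or a,a); trans → (a,e or e,a).
Best chair for cis: E = 0.00 kcal/mol; best chair for trans: E = 0.18 kcal/mol.
The cis isomer is lower by 0.18 kcal/mol.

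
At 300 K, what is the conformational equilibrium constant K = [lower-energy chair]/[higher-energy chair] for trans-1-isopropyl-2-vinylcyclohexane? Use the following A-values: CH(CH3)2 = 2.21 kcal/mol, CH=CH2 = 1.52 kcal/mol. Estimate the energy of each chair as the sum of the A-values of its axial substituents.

C1 and C2 have opposite parity, so for the trans isomer the two substituents are e,e in one chair and a,a in the other.
Chair I (isopropyl axial, vinyl axial): E = 3.73 kcal/mol; chair II (isopropyl equatorial, vinyl equatorial): E = 0.00 kcal/mol.
ΔG = 3.73 kcal/mol between the two chairs.
K = exp(ΔG/RT) with R = 1.987×10⁻³ kcal mol⁻¹ K⁻¹ and T = 300 K gives K ≈ 522.

K ≈ 522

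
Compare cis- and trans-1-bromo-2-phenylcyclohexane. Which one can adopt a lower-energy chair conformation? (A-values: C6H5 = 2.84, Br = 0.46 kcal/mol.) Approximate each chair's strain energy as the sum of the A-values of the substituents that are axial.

At 1,2 positions (parity opposite): cis → (a,e or e,a); trans → (e,e or a,a).
Best chair for cis: E = 0.46 kcal/mol; best chair for trans: E = 0.00 kcal/mol.
The trans isomer is lower by 0.46 kcal/mol.

trans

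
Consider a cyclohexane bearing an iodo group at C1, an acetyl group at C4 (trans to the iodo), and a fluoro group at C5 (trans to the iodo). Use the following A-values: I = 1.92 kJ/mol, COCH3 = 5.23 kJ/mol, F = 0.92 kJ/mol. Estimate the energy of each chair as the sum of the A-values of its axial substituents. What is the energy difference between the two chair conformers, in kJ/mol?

6.23 kJ/mol

Chair I (iodo axial, acetyl axial, fluoro equatorial): E = 7.15 kJ/mol.
Chair II (iodo equatorial, acetyl equatorial, fluoro axial): E = 0.92 kJ/mol.
ΔE = 7.15 − 0.92 = 6.23 kJ/mol; chair II is more stable.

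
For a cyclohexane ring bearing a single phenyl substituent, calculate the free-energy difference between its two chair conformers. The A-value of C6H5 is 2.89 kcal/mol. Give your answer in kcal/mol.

A monosubstituted cyclohexane has one chair with the phenyl group axial (E = A = 2.89 kcal/mol) and one with it equatorial (E = 0).
ΔE = 2.89 − 0 = 2.89 kcal/mol.

2.89 kcal/mol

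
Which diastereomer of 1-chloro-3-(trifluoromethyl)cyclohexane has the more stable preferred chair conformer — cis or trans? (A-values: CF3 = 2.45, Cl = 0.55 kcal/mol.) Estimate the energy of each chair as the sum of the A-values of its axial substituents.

cis

At 1,3 positions (parity same): cis → (e,e or a,a); trans → (a,e or e,a).
Best chair for cis: E = 0.00 kcal/mol; best chair for trans: E = 0.55 kcal/mol.
The cis isomer is lower by 0.55 kcal/mol.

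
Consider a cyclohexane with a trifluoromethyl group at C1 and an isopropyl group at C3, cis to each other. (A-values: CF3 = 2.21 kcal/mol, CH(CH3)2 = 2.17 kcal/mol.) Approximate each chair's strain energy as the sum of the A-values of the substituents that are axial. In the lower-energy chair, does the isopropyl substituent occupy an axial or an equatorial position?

C1 and C3 have the same parity, so for the cis isomer the two substituents are e,e in one chair and a,a in the other.
Chair I (trifluoromethyl axial, isopropyl axial): E = 4.38 kcal/mol.
Chair II (trifluoromethyl equatorial, isopropyl equatorial): E = 0.00 kcal/mol.
Chair II is the more stable (lower-energy) conformer, and in that chair the isopropyl group is equatorial.

equatorial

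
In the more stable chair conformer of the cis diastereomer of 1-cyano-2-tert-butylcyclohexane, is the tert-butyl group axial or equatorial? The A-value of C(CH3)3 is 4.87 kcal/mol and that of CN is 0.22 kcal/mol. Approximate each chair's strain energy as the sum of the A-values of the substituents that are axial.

equatorial

C1 and C2 have opposite parity, so for the cis isomer the two substituents are one axial and one equatorial in each chair.
Chair I (tert-butyl axial, cyano equatorial): E = 4.87 kcal/mol.
Chair II (tert-butyl equatorial, cyano axial): E = 0.22 kcal/mol.
Chair II is the more stable (lower-energy) conformer, and in that chair the tert-butyl group is equatorial.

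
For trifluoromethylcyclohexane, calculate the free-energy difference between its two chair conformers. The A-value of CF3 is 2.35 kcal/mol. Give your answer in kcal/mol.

2.35 kcal/mol

A monosubstituted cyclohexane has one chair with the trifluoromethyl group axial (E = A = 2.35 kcal/mol) and one with it equatorial (E = 0).
ΔE = 2.35 − 0 = 2.35 kcal/mol.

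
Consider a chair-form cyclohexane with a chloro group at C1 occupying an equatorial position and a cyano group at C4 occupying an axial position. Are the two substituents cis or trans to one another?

cis

C1 and C4 have opposite parity, so their axial bonds point in opposite directions.
With opposite-parity carbons, two substituents on the same face are one axial and one equatorial; opposite faces give both axial or both equatorial.
Here the groups are equatorial/axial → same face → cis.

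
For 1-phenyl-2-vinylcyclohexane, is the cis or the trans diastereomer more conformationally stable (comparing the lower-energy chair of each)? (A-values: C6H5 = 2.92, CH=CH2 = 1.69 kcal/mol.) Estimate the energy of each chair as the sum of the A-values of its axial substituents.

trans

At 1,2 positions (parity opposite): cis → (a,e or e,a); trans → (e,e or a,a).
Best chair for cis: E = 1.69 kcal/mol; best chair for trans: E = 0.00 kcal/mol.
The trans isomer is lower by 1.69 kcal/mol.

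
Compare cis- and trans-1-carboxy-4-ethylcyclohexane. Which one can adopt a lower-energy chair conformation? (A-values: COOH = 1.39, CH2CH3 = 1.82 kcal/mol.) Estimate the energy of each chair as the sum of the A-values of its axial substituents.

trans

At 1,4 positions (parity opposite): cis → (a,e or e,a); trans → (e,e or a,a).
Best chair for cis: E = 1.39 kcal/mol; best chair for trans: E = 0.00 kcal/mol.
The trans isomer is lower by 1.39 kcal/mol.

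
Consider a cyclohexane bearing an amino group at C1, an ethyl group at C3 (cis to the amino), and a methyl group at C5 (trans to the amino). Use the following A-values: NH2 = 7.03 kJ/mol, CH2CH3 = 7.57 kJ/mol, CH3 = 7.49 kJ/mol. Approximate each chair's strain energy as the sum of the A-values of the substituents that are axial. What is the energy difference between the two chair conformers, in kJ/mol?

7.11 kJ/mol

Chair I (amino axial, ethyl axial, methyl equatorial): E = 14.60 kJ/mol.
Chair II (amino equatorial, ethyl equatorial, methyl axial): E = 7.49 kJ/mol.
ΔE = 14.60 − 7.49 = 7.11 kJ/mol; chair II is more stable.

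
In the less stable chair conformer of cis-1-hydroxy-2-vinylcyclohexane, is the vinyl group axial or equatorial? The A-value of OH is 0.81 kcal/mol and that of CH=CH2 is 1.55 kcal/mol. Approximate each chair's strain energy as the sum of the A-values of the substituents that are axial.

C1 and C2 have opposite parity, so for the cis isomer the two substituents are one axial and one equatorial in each chair.
Chair I (hydroxyl axial, vinyl equatorial): E = 0.81 kcal/mol.
Chair II (hydroxyl equatorial, vinyl axial): E = 1.55 kcal/mol.
Chair II is the less stable (higher-energy) conformer, and in that chair the vinyl group is axial.

axial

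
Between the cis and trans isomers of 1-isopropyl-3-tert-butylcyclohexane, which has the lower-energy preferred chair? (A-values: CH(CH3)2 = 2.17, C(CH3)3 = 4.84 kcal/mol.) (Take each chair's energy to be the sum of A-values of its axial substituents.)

At 1,3 positions (parity same): cis → (e,e or a,a); trans → (a,e or e,a).
Best chair for cis: E = 0.00 kcal/mol; best chair for trans: E = 2.17 kcal/mol.
The cis isomer is lower by 2.17 kcal/mol.

cis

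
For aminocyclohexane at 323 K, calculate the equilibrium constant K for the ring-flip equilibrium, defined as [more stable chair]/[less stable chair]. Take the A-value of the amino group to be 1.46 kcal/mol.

K ≈ 9.73

One chair has the amino group axial (E = 1.46 kcal/mol) and the other has it equatorial (E = 0).
ΔG = 1.46 kcal/mol between the two chairs.
K = exp(ΔG/RT) with R = 1.987×10⁻³ kcal mol⁻¹ K⁻¹ and T = 323 K gives K ≈ 9.73.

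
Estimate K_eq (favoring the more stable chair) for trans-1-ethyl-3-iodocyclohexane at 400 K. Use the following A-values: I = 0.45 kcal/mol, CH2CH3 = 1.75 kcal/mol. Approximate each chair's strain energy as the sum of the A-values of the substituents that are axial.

K ≈ 5.13

C1 and C3 have the same parity, so for the trans isomer the two substituents are one axial and one equatorial in each chair.
Chair I (iodo axial, ethyl equatorial): E = 0.45 kcal/mol; chair II (iodo equatorial, ethyl axial): E = 1.75 kcal/mol.
ΔG = 1.30 kcal/mol between the two chairs.
K = exp(ΔG/RT) with R = 1.987×10⁻³ kcal mol⁻¹ K⁻¹ and T = 400 K gives K ≈ 5.13.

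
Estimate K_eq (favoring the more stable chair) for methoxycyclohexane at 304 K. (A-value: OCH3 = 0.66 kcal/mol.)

One chair has the methoxy group axial (E = 0.66 kcal/mol) and the other has it equatorial (E = 0).
ΔG = 0.66 kcal/mol between the two chairs.
K = exp(ΔG/RT) with R = 1.987×10⁻³ kcal mol⁻¹ K⁻¹ and T = 304 K gives K ≈ 2.98.

K ≈ 2.98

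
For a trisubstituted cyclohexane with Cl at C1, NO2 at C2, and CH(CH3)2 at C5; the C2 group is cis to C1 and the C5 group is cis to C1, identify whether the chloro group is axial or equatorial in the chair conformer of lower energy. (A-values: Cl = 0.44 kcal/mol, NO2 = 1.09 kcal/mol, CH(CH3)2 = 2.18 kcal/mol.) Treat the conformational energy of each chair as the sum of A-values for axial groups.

Chair I (chloro axial, nitro equatorial, isopropyl axial): E = 2.62 kcal/mol.
Chair II (chloro equatorial, nitro axial, isopropyl equatorial): E = 1.09 kcal/mol.
Chair II is the more stable (lower-energy) conformer, and in that chair the chloro group is equatorial.

equatorial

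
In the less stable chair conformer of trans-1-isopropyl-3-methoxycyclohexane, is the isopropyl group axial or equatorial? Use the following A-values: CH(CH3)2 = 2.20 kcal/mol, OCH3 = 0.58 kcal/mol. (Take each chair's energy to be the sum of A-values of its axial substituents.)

axial

C1 and C3 have the same parity, so for the trans isomer the two substituents are one axial and one equatorial in each chair.
Chair I (isopropyl axial, methoxy equatorial): E = 2.20 kcal/mol.
Chair II (isopropyl equatorial, methoxy axial): E = 0.58 kcal/mol.
Chair I is the less stable (higher-energy) conformer, and in that chair the isopropyl group is axial.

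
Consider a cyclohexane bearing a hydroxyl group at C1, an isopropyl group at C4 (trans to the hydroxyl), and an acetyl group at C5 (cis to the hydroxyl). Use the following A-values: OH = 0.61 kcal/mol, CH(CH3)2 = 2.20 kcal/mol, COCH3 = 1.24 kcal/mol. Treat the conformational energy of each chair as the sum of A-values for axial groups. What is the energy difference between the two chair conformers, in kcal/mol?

Chair I (hydroxyl axial, isopropyl axial, acetyl axial): E = 4.05 kcal/mol.
Chair II (hydroxyl equatorial, isopropyl equatorial, acetyl equatorial): E = 0.00 kcal/mol.
ΔE = 4.05 − 0.00 = 4.05 kcal/mol; chair II is more stable.

4.05 kcal/mol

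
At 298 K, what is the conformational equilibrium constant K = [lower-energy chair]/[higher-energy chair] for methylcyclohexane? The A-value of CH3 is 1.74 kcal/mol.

One chair has the methyl group axial (E = 1.74 kcal/mol) and the other has it equatorial (E = 0).
ΔG = 1.74 kcal/mol between the two chairs.
K = exp(ΔG/RT) with R = 1.987×10⁻³ kcal mol⁻¹ K⁻¹ and T = 298 K gives K ≈ 18.9.

K ≈ 18.9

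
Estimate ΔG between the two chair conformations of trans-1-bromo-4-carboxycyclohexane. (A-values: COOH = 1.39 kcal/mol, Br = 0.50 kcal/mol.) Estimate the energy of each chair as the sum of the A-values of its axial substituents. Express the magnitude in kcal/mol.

1.89 kcal/mol

C1 and C4 have opposite parity, so for the trans isomer the two substituents are e,e in one chair and a,a in the other.
Chair I (carboxyl axial, bromo axial): E = 1.89 kcal/mol.
Chair II (carboxyl equatorial, bromo equatorial): E = 0.00 kcal/mol.
ΔE = 1.89 − 0.00 = 1.89 kcal/mol; chair II is more stable.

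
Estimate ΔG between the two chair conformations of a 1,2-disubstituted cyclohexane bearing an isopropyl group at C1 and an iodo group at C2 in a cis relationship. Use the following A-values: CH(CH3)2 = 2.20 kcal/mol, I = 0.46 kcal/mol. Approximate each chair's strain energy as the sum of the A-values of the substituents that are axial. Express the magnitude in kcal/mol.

1.74 kcal/mol

C1 and C2 have opposite parity, so for the cis isomer the two substituents are one axial and one equatorial in each chair.
Chair I (isopropyl axial, iodo equatorial): E = 2.20 kcal/mol.
Chair II (isopropyl equatorial, iodo axial): E = 0.46 kcal/mol.
ΔE = 2.20 − 0.46 = 1.74 kcal/mol; chair II is more stable.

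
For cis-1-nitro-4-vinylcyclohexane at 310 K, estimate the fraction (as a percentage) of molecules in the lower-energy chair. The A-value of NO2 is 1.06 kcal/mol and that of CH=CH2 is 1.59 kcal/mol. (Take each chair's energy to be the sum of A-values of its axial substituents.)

70.3%

C1 and C4 have opposite parity, so for the cis isomer the two substituents are one axial and one equatorial in each chair.
Chair I (nitro axial, vinyl equatorial): E = 1.06 kcal/mol; chair II (nitro equatorial, vinyl axial): E = 1.59 kcal/mol.
ΔG = 0.53 kcal/mol between the two chairs.
K = exp(ΔG/RT) with R = 1.987×10⁻³ kcal mol⁻¹ K⁻¹ and T = 310 K gives K ≈ 2.36.
Fraction in the lower-energy chair = K/(K+1) = 70.3%.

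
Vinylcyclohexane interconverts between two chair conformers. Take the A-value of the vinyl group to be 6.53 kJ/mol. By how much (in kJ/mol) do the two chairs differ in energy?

A monosubstituted cyclohexane has one chair with the vinyl group axial (E = A = 6.53 kJ/mol) and one with it equatorial (E = 0).
ΔE = 6.53 − 0 = 6.53 kJ/mol.

6.53 kJ/mol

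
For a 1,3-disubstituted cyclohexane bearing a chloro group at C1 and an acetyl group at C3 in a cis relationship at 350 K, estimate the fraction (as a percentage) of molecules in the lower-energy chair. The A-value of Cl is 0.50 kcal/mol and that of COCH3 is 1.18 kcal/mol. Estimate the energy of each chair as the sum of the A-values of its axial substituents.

C1 and C3 have the same parity, so for the cis isomer the two substituents are e,e in one chair and a,a in the other.
Chair I (chloro axial, acetyl axial): E = 1.68 kcal/mol; chair II (chloro equatorial, acetyl equatorial): E = 0.00 kcal/mol.
ΔG = 1.68 kcal/mol between the two chairs.
K = exp(ΔG/RT) with R = 1.987×10⁻³ kcal mol⁻¹ K⁻¹ and T = 350 K gives K ≈ 11.2.
Fraction in the lower-energy chair = K/(K+1) = 91.8%.

91.8%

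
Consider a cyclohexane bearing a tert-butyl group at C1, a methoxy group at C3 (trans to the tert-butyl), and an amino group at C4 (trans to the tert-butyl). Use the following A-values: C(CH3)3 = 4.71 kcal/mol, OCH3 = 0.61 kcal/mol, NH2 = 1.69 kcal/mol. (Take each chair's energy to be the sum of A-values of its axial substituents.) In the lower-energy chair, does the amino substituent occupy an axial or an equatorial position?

equatorial

Chair I (tert-butyl axial, methoxy equatorial, amino axial): E = 6.40 kcal/mol.
Chair II (tert-butyl equatorial, methoxy axial, amino equatorial): E = 0.61 kcal/mol.
Chair II is the more stable (lower-energy) conformer, and in that chair the amino group is equatorial.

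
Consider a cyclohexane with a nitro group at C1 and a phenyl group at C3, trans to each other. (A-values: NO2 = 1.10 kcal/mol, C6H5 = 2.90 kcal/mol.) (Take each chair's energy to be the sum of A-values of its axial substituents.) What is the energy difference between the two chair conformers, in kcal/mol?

C1 and C3 have the same parity, so for the trans isomer the two substituents are one axial and one equatorial in each chair.
Chair I (nitro axial, phenyl equatorial): E = 1.10 kcal/mol.
Chair II (nitro equatorial, phenyl axial): E = 2.90 kcal/mol.
ΔE = 2.90 − 1.10 = 1.80 kcal/mol; chair I is more stable.

1.80 kcal/mol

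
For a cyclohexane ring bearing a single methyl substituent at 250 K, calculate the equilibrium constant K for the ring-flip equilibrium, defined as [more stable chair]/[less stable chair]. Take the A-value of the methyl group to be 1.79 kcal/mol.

K ≈ 36.7

One chair has the methyl group axial (E = 1.79 kcal/mol) and the other has it equatorial (E = 0).
ΔG = 1.79 kcal/mol between the two chairs.
K = exp(ΔG/RT) with R = 1.987×10⁻³ kcal mol⁻¹ K⁻¹ and T = 250 K gives K ≈ 36.7.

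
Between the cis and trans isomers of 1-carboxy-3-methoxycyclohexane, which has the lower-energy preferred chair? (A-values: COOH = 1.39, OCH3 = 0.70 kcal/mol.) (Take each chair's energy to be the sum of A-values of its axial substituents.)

cis

At 1,3 positions (parity same): cis → (e,e or a,a); trans → (a,e or e,a).
Best chair for cis: E = 0.00 kcal/mol; best chair for trans: E = 0.70 kcal/mol.
The cis isomer is lower by 0.70 kcal/mol.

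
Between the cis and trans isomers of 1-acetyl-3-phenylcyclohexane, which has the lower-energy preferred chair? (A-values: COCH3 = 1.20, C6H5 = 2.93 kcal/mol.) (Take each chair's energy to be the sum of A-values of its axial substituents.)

At 1,3 positions (parity same): cis → (e,e or a,a); trans → (a,e or e,a).
Best chair for cis: E = 0.00 kcal/mol; best chair for trans: E = 1.20 kcal/mol.
The cis isomer is lower by 1.20 kcal/mol.

cis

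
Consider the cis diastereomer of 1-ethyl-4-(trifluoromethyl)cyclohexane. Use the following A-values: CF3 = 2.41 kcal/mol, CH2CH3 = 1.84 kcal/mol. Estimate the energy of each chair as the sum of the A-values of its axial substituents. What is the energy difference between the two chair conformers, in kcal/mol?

C1 and C4 have opposite parity, so for the cis isomer the two substituents are one axial and one equatorial in each chair.
Chair I (trifluoromethyl axial, ethyl equatorial): E = 2.41 kcal/mol.
Chair II (trifluoromethyl equatorial, ethyl axial): E = 1.84 kcal/mol.
ΔE = 2.41 − 1.84 = 0.57 kcal/mol; chair II is more stable.

0.57 kcal/mol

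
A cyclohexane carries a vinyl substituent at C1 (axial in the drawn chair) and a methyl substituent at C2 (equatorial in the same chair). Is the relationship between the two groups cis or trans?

cis

C1 and C2 have opposite parity, so their axial bonds point in opposite directions.
With opposite-parity carbons, two substituents on the same face are one axial and one equatorial; opposite faces give both axial or both equatorial.
Here the groups are axial/equatorial → same face → cis.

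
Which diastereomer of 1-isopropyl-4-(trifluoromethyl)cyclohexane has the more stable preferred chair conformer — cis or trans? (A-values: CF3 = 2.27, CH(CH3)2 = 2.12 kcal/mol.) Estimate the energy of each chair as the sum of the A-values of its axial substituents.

At 1,4 positions (parity opposite): cis → (a,e or e,a); trans → (e,e or a,a).
Best chair for cis: E = 2.12 kcal/mol; best chair for trans: E = 0.00 kcal/mol.
The trans isomer is lower by 2.12 kcal/mol.

trans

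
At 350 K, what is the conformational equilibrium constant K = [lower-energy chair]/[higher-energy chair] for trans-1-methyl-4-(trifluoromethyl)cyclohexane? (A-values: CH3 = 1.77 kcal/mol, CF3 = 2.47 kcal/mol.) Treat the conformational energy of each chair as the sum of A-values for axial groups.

C1 and C4 have opposite parity, so for the trans isomer the two substituents are e,e in one chair and a,a in the other.
Chair I (methyl axial, trifluoromethyl axial): E = 4.24 kcal/mol; chair II (methyl equatorial, trifluoromethyl equatorial): E = 0.00 kcal/mol.
ΔG = 4.24 kcal/mol between the two chairs.
K = exp(ΔG/RT) with R = 1.987×10⁻³ kcal mol⁻¹ K⁻¹ and T = 350 K gives K ≈ 444.

K ≈ 444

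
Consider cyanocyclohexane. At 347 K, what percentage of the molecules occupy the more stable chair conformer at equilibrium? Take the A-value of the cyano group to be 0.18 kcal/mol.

56.5%

One chair has the cyano group axial (E = 0.18 kcal/mol) and the other has it equatorial (E = 0).
ΔG = 0.18 kcal/mol between the two chairs.
K = exp(ΔG/RT) with R = 1.987×10⁻³ kcal mol⁻¹ K⁻¹ and T = 347 K gives K ≈ 1.3.
Fraction in the lower-energy chair = K/(K+1) = 56.5%.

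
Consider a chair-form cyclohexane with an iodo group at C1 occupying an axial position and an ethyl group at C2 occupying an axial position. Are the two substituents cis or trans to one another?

C1 and C2 have opposite parity, so their axial bonds point in opposite directions.
With opposite-parity carbons, two substituents on the same face are one axial and one equatorial; opposite faces give both axial or both equatorial.
Here the groups are axial/axial → opposite face → trans.

trans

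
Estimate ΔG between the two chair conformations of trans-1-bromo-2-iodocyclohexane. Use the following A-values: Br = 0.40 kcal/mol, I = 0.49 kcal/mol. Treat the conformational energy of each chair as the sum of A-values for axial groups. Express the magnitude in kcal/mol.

C1 and C2 have opposite parity, so for the trans isomer the two substituents are e,e in one chair and a,a in the other.
Chair I (bromo axial, iodo axial): E = 0.89 kcal/mol.
Chair II (bromo equatorial, iodo equatorial): E = 0.00 kcal/mol.
ΔE = 0.89 − 0.00 = 0.89 kcal/mol; chair II is more stable.

0.89 kcal/mol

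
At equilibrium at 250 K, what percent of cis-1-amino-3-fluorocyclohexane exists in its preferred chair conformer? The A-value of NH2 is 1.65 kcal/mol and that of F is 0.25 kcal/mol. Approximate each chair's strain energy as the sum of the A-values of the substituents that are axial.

C1 and C3 have the same parity, so for the cis isomer the two substituents are e,e in one chair and a,a in the other.
Chair I (amino axial, fluoro axial): E = 1.90 kcal/mol; chair II (amino equatorial, fluoro equatorial): E = 0.00 kcal/mol.
ΔG = 1.90 kcal/mol between the two chairs.
K = exp(ΔG/RT) with R = 1.987×10⁻³ kcal mol⁻¹ K⁻¹ and T = 250 K gives K ≈ 45.8.
Fraction in the lower-energy chair = K/(K+1) = 97.9%.

97.9%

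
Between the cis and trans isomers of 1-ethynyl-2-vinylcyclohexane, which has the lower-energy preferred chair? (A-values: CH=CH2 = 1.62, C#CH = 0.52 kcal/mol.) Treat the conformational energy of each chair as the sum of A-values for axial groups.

trans

At 1,2 positions (parity opposite): cis → (a,e or e,a); trans → (e,e or a,a).
Best chair for cis: E = 0.52 kcal/mol; best chair for trans: E = 0.00 kcal/mol.
The trans isomer is lower by 0.52 kcal/mol.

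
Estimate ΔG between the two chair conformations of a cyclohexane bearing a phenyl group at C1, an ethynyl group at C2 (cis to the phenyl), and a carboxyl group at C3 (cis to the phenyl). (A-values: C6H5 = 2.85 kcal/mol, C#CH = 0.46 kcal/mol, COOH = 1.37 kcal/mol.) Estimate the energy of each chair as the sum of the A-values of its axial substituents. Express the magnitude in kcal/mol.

3.76 kcal/mol

Chair I (phenyl axial, ethynyl equatorial, carboxyl axial): E = 4.22 kcal/mol.
Chair II (phenyl equatorial, ethynyl axial, carboxyl equatorial): E = 0.46 kcal/mol.
ΔE = 4.22 − 0.46 = 3.76 kcal/mol; chair II is more stable.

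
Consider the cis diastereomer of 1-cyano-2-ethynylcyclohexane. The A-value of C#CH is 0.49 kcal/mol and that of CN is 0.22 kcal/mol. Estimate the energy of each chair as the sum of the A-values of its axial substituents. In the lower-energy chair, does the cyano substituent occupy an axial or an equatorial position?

C1 and C2 have opposite parity, so for the cis isomer the two substituents are one axial and one equatorial in each chair.
Chair I (ethynyl axial, cyano equatorial): E = 0.49 kcal/mol.
Chair II (ethynyl equatorial, cyano axial): E = 0.22 kcal/mol.
Chair II is the more stable (lower-energy) conformer, and in that chair the cyano group is axial.

axial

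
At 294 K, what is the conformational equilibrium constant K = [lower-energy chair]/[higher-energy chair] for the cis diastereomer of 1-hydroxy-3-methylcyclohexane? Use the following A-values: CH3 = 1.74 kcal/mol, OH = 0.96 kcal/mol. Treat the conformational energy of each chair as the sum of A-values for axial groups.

C1 and C3 have the same parity, so for the cis isomer the two substituents are e,e in one chair and a,a in the other.
Chair I (methyl axial, hydroxyl axial): E = 2.70 kcal/mol; chair II (methyl equatorial, hydroxyl equatorial): E = 0.00 kcal/mol.
ΔG = 2.70 kcal/mol between the two chairs.
K = exp(ΔG/RT) with R = 1.987×10⁻³ kcal mol⁻¹ K⁻¹ and T = 294 K gives K ≈ 102.

K ≈ 102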